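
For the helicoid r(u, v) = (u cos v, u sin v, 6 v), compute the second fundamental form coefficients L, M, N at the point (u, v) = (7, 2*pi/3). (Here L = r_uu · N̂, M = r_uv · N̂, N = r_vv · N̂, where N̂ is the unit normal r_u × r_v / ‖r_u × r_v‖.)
L = 0;  M = -6*sqrt(85)/85;  N = 0

Compute the unit normal N̂(u, v) = (6*sin(v)/sqrt(u^2 + 36), -6*cos(v)/sqrt(u^2 + 36), u/sqrt(u^2 + 36)), and the second partials r_uu, r_uv, r_vv. Take dot products:
  L(u, v) = r_uu · N̂ = 0,
  M(u, v) = r_uv · N̂ = -6/sqrt(u^2 + 36),
  N(u, v) = r_vv · N̂ = 0.
Evaluating at (u, v) = (7, 2*pi/3):
  L = 0, M = -6*sqrt(85)/85, N = 0.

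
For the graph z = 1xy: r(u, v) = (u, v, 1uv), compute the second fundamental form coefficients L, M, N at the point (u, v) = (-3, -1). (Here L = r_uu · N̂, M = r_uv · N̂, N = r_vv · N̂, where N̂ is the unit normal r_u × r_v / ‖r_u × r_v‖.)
L = 0;  M = sqrt(11)/11;  N = 0

Compute the unit normal N̂(u, v) = (-v/sqrt(u^2 + v^2 + 1), -u/sqrt(u^2 + v^2 + 1), 1/sqrt(u^2 + v^2 + 1)), and the second partials r_uu, r_uv, r_vv. Take dot products:
  L(u, v) = r_uu · N̂ = 0,
  M(u, v) = r_uv · N̂ = 1/sqrt(u^2 + v^2 + 1),
  N(u, v) = r_vv · N̂ = 0.
Evaluating at (u, v) = (-3, -1):
  L = 0, M = sqrt(11)/11, N = 0.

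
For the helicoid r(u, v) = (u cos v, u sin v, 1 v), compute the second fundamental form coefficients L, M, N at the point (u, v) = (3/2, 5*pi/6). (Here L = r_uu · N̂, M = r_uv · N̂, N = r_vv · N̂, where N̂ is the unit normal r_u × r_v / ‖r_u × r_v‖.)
L = 0;  M = -2*sqrt(13)/13;  N = 0

Compute the unit normal N̂(u, v) = (sin(v)/sqrt(u^2 + 1), -cos(v)/sqrt(u^2 + 1), u/sqrt(u^2 + 1)), and the second partials r_uu, r_uv, r_vv. Take dot products:
  L(u, v) = r_uu · N̂ = 0,
  M(u, v) = r_uv · N̂ = -1/sqrt(u^2 + 1),
  N(u, v) = r_vv · N̂ = 0.
Evaluating at (u, v) = (3/2, 5*pi/6):
  L = 0, M = -2*sqrt(13)/13, N = 0.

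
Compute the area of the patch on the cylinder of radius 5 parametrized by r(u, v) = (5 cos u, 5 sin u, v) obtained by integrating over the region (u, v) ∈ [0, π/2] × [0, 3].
Area = 15*pi/2

Area = ∫∫ √(EG − F²) du dv with √(EG − F²) = 5. Integrating over [0, π/2] × [0, 3] gives 15*pi/2.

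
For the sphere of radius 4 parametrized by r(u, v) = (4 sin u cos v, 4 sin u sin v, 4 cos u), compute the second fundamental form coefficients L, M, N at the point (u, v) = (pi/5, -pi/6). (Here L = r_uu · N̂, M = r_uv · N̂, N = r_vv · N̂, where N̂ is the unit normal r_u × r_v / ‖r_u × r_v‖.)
L = -4;  M = 0;  N = -5/2 + sqrt(5)/2

Compute the unit normal N̂(u, v) = (sin(u)^2*cos(v)/Abs(sin(u)), sin(u)^2*sin(v)/Abs(sin(u)), sin(2*u)/(2*Abs(sin(u)))), and the second partials r_uu, r_uv, r_vv. Take dot products:
  L(u, v) = r_uu · N̂ = -4*sin(u)/Abs(sin(u)),
  M(u, v) = r_uv · N̂ = 0,
  N(u, v) = r_vv · N̂ = -4*sin(u)^3/Abs(sin(u)).
Evaluating at (u, v) = (pi/5, -pi/6):
  L = -4, M = 0, N = -5/2 + sqrt(5)/2.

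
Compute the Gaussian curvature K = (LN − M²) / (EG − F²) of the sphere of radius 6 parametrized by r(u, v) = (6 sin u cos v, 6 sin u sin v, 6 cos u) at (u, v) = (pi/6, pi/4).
K = 1/36

Coefficients of the first fundamental form: E = 36, F = 0, G = 36*sin(u)^2.
Coefficients of the second fundamental form: L = -6*sin(u)/Abs(sin(u)), M = 0, N = -6*sin(u)^3/Abs(sin(u)).
Assemble K = (LN − M²)/(EG − F²) = 1/36. At (u, v) = (pi/6, pi/4): K = 1/36.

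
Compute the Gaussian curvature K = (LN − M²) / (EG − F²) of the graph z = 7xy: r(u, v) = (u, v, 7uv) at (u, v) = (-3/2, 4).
K = -784/12823561

Coefficients of the first fundamental form: E = 49*v^2 + 1, F = 49*u*v, G = 49*u^2 + 1.
Coefficients of the second fundamental form: L = 0, M = 7/sqrt(49*u^2 + 49*v^2 + 1), N = 0.
Assemble K = (LN − M²)/(EG − F²) = -49/(2401*u^4 + 4802*u^2*v^2 + 98*u^2 + 2401*v^4 + 98*v^2 + 1). At (u, v) = (-3/2, 4): K = -784/12823561.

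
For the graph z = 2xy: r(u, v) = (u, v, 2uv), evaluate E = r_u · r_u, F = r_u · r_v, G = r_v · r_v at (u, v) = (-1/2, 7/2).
E = 50;  F = -7;  G = 2

Partials: r_u = (1, 0, 2*v), r_v = (0, 1, 2*u). As functions of (u, v):
  E = r_u · r_u = 4*v^2 + 1,
  F = r_u · r_v = 4*u*v,
  G = r_v · r_v = 4*u^2 + 1.
Evaluating at (u, v) = (-1/2, 7/2): E = 50, F = -7, G = 2.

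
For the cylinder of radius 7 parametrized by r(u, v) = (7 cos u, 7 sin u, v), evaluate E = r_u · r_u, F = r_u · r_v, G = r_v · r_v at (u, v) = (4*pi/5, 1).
E = 49;  F = 0;  G = 1

Partials: r_u = (-7*sin(u), 7*cos(u), 0), r_v = (0, 0, 1). As functions of (u, v):
  E = r_u · r_u = 49,
  F = r_u · r_v = 0,
  G = r_v · r_v = 1.
Evaluating at (u, v) = (4*pi/5, 1): E = 49, F = 0, G = 1.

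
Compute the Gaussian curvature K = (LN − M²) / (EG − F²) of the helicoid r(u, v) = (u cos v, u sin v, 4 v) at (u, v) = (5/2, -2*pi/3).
K = -256/7921

Coefficients of the first fundamental form: E = 1, F = 0, G = u^2 + 16.
Coefficients of the second fundamental form: L = 0, M = -4/sqrt(u^2 + 16), N = 0.
Assemble K = (LN − M²)/(EG − F²) = -16/(u^2 + 16)^2. At (u, v) = (5/2, -2*pi/3): K = -256/7921.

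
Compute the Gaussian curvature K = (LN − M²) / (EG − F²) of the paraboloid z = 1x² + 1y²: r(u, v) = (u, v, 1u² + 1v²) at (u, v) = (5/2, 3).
K = 1/961

Coefficients of the first fundamental form: E = 4*u^2 + 1, F = 4*u*v, G = 4*v^2 + 1.
Coefficients of the second fundamental form: L = 2/sqrt(4*u^2 + 4*v^2 + 1), M = 0, N = 2/sqrt(4*u^2 + 4*v^2 + 1).
Assemble K = (LN − M²)/(EG − F²) = 4/(16*u^4 + 32*u^2*v^2 + 8*u^2 + 16*v^4 + 8*v^2 + 1). At (u, v) = (5/2, 3): K = 1/961.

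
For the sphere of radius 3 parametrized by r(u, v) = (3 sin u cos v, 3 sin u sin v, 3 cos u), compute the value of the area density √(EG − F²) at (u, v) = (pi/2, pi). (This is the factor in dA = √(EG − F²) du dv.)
√(EG − F²)|_{(pi/2, pi)} = 9

E = 9, F = 0, G = 9*sin(u)^2, so EG − F² = 81*sin(u)^2. Taking the positive square root: √(EG − F²) = 9*Abs(sin(u)). At (u, v) = (pi/2, pi): 9.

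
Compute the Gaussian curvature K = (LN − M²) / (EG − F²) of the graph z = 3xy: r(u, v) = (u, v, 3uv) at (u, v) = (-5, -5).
K = -9/203401

Coefficients of the first fundamental form: E = 9*v^2 + 1, F = 9*u*v, G = 9*u^2 + 1.
Coefficients of the second fundamental form: L = 0, M = 3/sqrt(9*u^2 + 9*v^2 + 1), N = 0.
Assemble K = (LN − M²)/(EG − F²) = -9/(81*u^4 + 162*u^2*v^2 + 18*u^2 + 81*v^4 + 18*v^2 + 1). At (u, v) = (-5, -5): K = -9/203401.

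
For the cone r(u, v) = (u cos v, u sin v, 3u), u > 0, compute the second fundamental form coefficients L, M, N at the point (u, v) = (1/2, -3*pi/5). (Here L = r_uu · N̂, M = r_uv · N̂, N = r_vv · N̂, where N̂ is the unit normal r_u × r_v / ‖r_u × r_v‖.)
L = 0;  M = 0;  N = 3*sqrt(10)/20

Compute the unit normal N̂(u, v) = (-3*sqrt(10)*u*cos(v)/(10*Abs(u)), -3*sqrt(10)*u*sin(v)/(10*Abs(u)), sqrt(10)*u/(10*Abs(u))), and the second partials r_uu, r_uv, r_vv. Take dot products:
  L(u, v) = r_uu · N̂ = 0,
  M(u, v) = r_uv · N̂ = 0,
  N(u, v) = r_vv · N̂ = 3*sqrt(10)*u^2/(10*Abs(u)).
Evaluating at (u, v) = (1/2, -3*pi/5):
  L = 0, M = 0, N = 3*sqrt(10)/20.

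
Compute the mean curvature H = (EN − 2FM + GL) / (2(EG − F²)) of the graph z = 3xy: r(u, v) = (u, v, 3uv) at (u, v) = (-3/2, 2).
H = 648*sqrt(229)/52441

With E = 9*v^2 + 1, F = 9*u*v, G = 9*u^2 + 1, L = 0, M = 3/sqrt(9*u^2 + 9*v^2 + 1), N = 0, assemble
  H = (EN − 2FM + GL) / (2(EG − F²)) = -27*u*v/(9*u^2 + 9*v^2 + 1)^(3/2).
At (u, v) = (-3/2, 2): H = 648*sqrt(229)/52441.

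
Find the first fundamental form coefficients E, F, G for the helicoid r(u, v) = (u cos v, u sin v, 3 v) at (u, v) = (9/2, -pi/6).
E = 1;  F = 0;  G = 117/4

Partials: r_u = (cos(v), sin(v), 0), r_v = (-u*sin(v), u*cos(v), 3). As functions of (u, v):
  E = r_u · r_u = 1,
  F = r_u · r_v = 0,
  G = r_v · r_v = u^2 + 9.
Evaluating at (u, v) = (9/2, -pi/6): E = 1, F = 0, G = 117/4.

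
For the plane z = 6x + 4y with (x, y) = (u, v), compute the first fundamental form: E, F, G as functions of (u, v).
E = 37;  F = 24;  G = 17

Compute partials: r_u = (1, 0, 6), r_v = (0, 1, 4). Then
  E = r_u · r_u = 37,
  F = r_u · r_v = 24,
  G = r_v · r_v = 17.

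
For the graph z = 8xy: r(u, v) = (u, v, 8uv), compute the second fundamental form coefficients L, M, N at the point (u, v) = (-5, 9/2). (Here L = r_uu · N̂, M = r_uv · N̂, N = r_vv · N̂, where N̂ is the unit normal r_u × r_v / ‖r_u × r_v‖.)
L = 0;  M = 8*sqrt(2897)/2897;  N = 0

Compute the unit normal N̂(u, v) = (-8*v/sqrt(64*u^2 + 64*v^2 + 1), -8*u/sqrt(64*u^2 + 64*v^2 + 1), 1/sqrt(64*u^2 + 64*v^2 + 1)), and the second partials r_uu, r_uv, r_vv. Take dot products:
  L(u, v) = r_uu · N̂ = 0,
  M(u, v) = r_uv · N̂ = 8/sqrt(64*u^2 + 64*v^2 + 1),
  N(u, v) = r_vv · N̂ = 0.
Evaluating at (u, v) = (-5, 9/2):
  L = 0, M = 8*sqrt(2897)/2897, N = 0.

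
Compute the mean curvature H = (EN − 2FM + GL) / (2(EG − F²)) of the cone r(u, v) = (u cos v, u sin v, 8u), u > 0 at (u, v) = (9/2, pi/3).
H = 8*sqrt(65)/585

With E = 65, F = 0, G = u^2, L = 0, M = 0, N = 8*sqrt(65)*u^2/(65*Abs(u)), assemble
  H = (EN − 2FM + GL) / (2(EG − F²)) = 4*sqrt(65)/(65*Abs(u)).
At (u, v) = (9/2, pi/3): H = 8*sqrt(65)/585.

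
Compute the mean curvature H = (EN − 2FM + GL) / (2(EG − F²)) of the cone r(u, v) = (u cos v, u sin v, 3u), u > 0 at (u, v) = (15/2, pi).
H = sqrt(10)/50

With E = 10, F = 0, G = u^2, L = 0, M = 0, N = 3*sqrt(10)*u^2/(10*Abs(u)), assemble
  H = (EN − 2FM + GL) / (2(EG − F²)) = 3*sqrt(10)/(20*Abs(u)).
At (u, v) = (15/2, pi): H = sqrt(10)/50.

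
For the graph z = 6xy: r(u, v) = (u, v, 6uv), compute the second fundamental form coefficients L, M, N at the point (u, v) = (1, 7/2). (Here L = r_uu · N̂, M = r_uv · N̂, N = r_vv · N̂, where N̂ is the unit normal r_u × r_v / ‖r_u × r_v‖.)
L = 0;  M = 3*sqrt(478)/239;  N = 0

Compute the unit normal N̂(u, v) = (-6*v/sqrt(36*u^2 + 36*v^2 + 1), -6*u/sqrt(36*u^2 + 36*v^2 + 1), 1/sqrt(36*u^2 + 36*v^2 + 1)), and the second partials r_uu, r_uv, r_vv. Take dot products:
  L(u, v) = r_uu · N̂ = 0,
  M(u, v) = r_uv · N̂ = 6/sqrt(36*u^2 + 36*v^2 + 1),
  N(u, v) = r_vv · N̂ = 0.
Evaluating at (u, v) = (1, 7/2):
  L = 0, M = 3*sqrt(478)/239, N = 0.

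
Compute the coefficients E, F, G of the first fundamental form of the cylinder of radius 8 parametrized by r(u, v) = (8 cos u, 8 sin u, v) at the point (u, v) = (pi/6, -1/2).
E = 64;  F = 0;  G = 1

Partials: r_u = (-8*sin(u), 8*cos(u), 0), r_v = (0, 0, 1). As functions of (u, v):
  E = r_u · r_u = 64,
  F = r_u · r_v = 0,
  G = r_v · r_v = 1.
Evaluating at (u, v) = (pi/6, -1/2): E = 64, F = 0, G = 1.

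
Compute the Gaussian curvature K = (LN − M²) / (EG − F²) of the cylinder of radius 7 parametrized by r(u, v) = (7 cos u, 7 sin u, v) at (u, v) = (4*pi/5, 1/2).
K = 0

Coefficients of the first fundamental form: E = 49, F = 0, G = 1.
Coefficients of the second fundamental form: L = -7, M = 0, N = 0.
Assemble K = (LN − M²)/(EG − F²) = 0. At (u, v) = (4*pi/5, 1/2): K = 0.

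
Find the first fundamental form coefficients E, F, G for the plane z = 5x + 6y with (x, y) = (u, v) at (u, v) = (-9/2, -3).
E = 26;  F = 30;  G = 37

Partials: r_u = (1, 0, 5), r_v = (0, 1, 6). As functions of (u, v):
  E = r_u · r_u = 26,
  F = r_u · r_v = 30,
  G = r_v · r_v = 37.
Evaluating at (u, v) = (-9/2, -3): E = 26, F = 30, G = 37.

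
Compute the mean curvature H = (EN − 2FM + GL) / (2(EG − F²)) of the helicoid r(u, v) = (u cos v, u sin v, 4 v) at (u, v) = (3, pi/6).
H = 0

With E = 1, F = 0, G = u^2 + 16, L = 0, M = -4/sqrt(u^2 + 16), N = 0, assemble
  H = (EN − 2FM + GL) / (2(EG − F²)) = 0.
At (u, v) = (3, pi/6): H = 0.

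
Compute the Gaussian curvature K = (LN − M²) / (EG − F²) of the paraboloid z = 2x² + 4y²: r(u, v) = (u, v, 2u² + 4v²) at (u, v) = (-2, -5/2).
K = 32/216225

Coefficients of the first fundamental form: E = 16*u^2 + 1, F = 32*u*v, G = 64*v^2 + 1.
Coefficients of the second fundamental form: L = 4/sqrt(16*u^2 + 64*v^2 + 1), M = 0, N = 8/sqrt(16*u^2 + 64*v^2 + 1).
Assemble K = (LN − M²)/(EG − F²) = 32/(256*u^4 + 2048*u^2*v^2 + 32*u^2 + 4096*v^4 + 128*v^2 + 1). At (u, v) = (-2, -5/2): K = 32/216225.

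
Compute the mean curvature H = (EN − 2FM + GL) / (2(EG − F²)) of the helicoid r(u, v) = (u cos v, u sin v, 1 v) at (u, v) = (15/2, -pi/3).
H = 0

With E = 1, F = 0, G = u^2 + 1, L = 0, M = -1/sqrt(u^2 + 1), N = 0, assemble
  H = (EN − 2FM + GL) / (2(EG − F²)) = 0.
At (u, v) = (15/2, -pi/3): H = 0.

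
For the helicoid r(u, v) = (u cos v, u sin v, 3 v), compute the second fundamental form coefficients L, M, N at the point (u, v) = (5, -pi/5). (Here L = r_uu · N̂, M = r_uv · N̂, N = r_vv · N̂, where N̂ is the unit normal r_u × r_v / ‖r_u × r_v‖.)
L = 0;  M = -3*sqrt(34)/34;  N = 0

Compute the unit normal N̂(u, v) = (3*sin(v)/sqrt(u^2 + 9), -3*cos(v)/sqrt(u^2 + 9), u/sqrt(u^2 + 9)), and the second partials r_uu, r_uv, r_vv. Take dot products:
  L(u, v) = r_uu · N̂ = 0,
  M(u, v) = r_uv · N̂ = -3/sqrt(u^2 + 9),
  N(u, v) = r_vv · N̂ = 0.
Evaluating at (u, v) = (5, -pi/5):
  L = 0, M = -3*sqrt(34)/34, N = 0.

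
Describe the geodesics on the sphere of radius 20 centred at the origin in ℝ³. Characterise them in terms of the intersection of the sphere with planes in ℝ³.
Geodesics on the sphere of radius 20 are great circles — circles of radius 20 obtained as the intersection of the sphere with planes through the origin (the centre of the sphere).

A curve α(t) of nonzero constant speed on the sphere of radius 20 is a geodesic iff its acceleration α̈ is everywhere normal to the surface, i.e. parallel to the radial vector α(t). Then d/dt(α × α̇) = α̇ × α̇ + α × α̈ = 0, so α × α̇ is a constant vector n ≠ 0 and α(t) · n = 0 for all t: α lies in the plane through the origin with normal n. The intersection of that plane with the sphere is a circle of radius 20 (a great circle). Conversely, a great circle traversed at constant speed has centripetal acceleration pointing at the origin, hence normal to the sphere, so every great circle is a geodesic.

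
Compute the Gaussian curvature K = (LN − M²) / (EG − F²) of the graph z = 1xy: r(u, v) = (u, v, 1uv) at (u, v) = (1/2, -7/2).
K = -4/729

Coefficients of the first fundamental form: E = v^2 + 1, F = u*v, G = u^2 + 1.
Coefficients of the second fundamental form: L = 0, M = 1/sqrt(u^2 + v^2 + 1), N = 0.
Assemble K = (LN − M²)/(EG − F²) = 1/((u^2*v^2 - (u^2 + 1)*(v^2 + 1))*(u^2 + v^2 + 1)). At (u, v) = (1/2, -7/2): K = -4/729.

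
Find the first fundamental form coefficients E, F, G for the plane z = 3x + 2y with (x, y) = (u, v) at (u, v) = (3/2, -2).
E = 10;  F = 6;  G = 5

Partials: r_u = (1, 0, 3), r_v = (0, 1, 2). As functions of (u, v):
  E = r_u · r_u = 10,
  F = r_u · r_v = 6,
  G = r_v · r_v = 5.
Evaluating at (u, v) = (3/2, -2): E = 10, F = 6, G = 5.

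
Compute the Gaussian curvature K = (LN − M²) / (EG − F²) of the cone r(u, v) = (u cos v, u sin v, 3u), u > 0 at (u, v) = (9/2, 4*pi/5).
K = 0

Coefficients of the first fundamental form: E = 10, F = 0, G = u^2.
Coefficients of the second fundamental form: L = 0, M = 0, N = 3*sqrt(10)*u^2/(10*Abs(u)).
Assemble K = (LN − M²)/(EG − F²) = 0. At (u, v) = (9/2, 4*pi/5): K = 0.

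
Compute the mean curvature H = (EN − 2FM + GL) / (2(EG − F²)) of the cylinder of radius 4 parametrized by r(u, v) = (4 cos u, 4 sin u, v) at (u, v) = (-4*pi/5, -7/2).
H = -1/8

With E = 16, F = 0, G = 1, L = -4, M = 0, N = 0, assemble
  H = (EN − 2FM + GL) / (2(EG − F²)) = -1/8.
At (u, v) = (-4*pi/5, -7/2): H = -1/8.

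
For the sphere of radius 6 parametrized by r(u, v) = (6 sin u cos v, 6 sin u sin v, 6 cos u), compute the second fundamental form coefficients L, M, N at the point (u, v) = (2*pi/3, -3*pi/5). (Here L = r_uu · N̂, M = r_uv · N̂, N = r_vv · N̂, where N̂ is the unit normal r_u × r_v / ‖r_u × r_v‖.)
L = -6;  M = 0;  N = -9/2

Compute the unit normal N̂(u, v) = (sin(u)^2*cos(v)/Abs(sin(u)), sin(u)^2*sin(v)/Abs(sin(u)), sin(2*u)/(2*Abs(sin(u)))), and the second partials r_uu, r_uv, r_vv. Take dot products:
  L(u, v) = r_uu · N̂ = -6*sin(u)/Abs(sin(u)),
  M(u, v) = r_uv · N̂ = 0,
  N(u, v) = r_vv · N̂ = -6*sin(u)^3/Abs(sin(u)).
Evaluating at (u, v) = (2*pi/3, -3*pi/5):
  L = -6, M = 0, N = -9/2.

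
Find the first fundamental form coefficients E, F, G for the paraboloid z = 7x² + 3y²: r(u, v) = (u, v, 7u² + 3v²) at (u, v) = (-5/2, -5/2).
E = 1226;  F = 525;  G = 226

Partials: r_u = (1, 0, 14*u), r_v = (0, 1, 6*v). As functions of (u, v):
  E = r_u · r_u = 196*u^2 + 1,
  F = r_u · r_v = 84*u*v,
  G = r_v · r_v = 36*v^2 + 1.
Evaluating at (u, v) = (-5/2, -5/2): E = 1226, F = 525, G = 226.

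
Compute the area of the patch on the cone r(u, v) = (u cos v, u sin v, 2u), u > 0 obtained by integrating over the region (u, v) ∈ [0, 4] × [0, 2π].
Area = 16*sqrt(5)*pi

Area = ∫∫ √(EG − F²) du dv with √(EG − F²) = sqrt(5)*Abs(u). Integrating over [0, 4] × [0, 2π] gives 16*sqrt(5)*pi.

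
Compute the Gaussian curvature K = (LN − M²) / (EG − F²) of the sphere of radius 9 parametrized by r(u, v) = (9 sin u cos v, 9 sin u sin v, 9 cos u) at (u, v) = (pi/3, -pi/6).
K = 1/81

Coefficients of the first fundamental form: E = 81, F = 0, G = 81*sin(u)^2.
Coefficients of the second fundamental form: L = -9*sin(u)/Abs(sin(u)), M = 0, N = -9*sin(u)^3/Abs(sin(u)).
Assemble K = (LN − M²)/(EG − F²) = 1/81. At (u, v) = (pi/3, -pi/6): K = 1/81.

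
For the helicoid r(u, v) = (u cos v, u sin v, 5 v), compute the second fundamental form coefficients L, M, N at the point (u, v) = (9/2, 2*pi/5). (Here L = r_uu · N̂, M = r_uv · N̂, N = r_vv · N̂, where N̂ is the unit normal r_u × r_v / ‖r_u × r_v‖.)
L = 0;  M = -10*sqrt(181)/181;  N = 0

Compute the unit normal N̂(u, v) = (5*sin(v)/sqrt(u^2 + 25), -5*cos(v)/sqrt(u^2 + 25), u/sqrt(u^2 + 25)), and the second partials r_uu, r_uv, r_vv. Take dot products:
  L(u, v) = r_uu · N̂ = 0,
  M(u, v) = r_uv · N̂ = -5/sqrt(u^2 + 25),
  N(u, v) = r_vv · N̂ = 0.
Evaluating at (u, v) = (9/2, 2*pi/5):
  L = 0, M = -10*sqrt(181)/181, N = 0.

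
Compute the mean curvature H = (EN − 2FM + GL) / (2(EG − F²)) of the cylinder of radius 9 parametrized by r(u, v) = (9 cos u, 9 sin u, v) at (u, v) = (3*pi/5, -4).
H = -1/18

With E = 81, F = 0, G = 1, L = -9, M = 0, N = 0, assemble
  H = (EN − 2FM + GL) / (2(EG − F²)) = -1/18.
At (u, v) = (3*pi/5, -4): H = -1/18.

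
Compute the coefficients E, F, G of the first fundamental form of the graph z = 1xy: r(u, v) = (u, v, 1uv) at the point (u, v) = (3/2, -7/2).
E = 53/4;  F = -21/4;  G = 13/4

Partials: r_u = (1, 0, v), r_v = (0, 1, u). As functions of (u, v):
  E = r_u · r_u = v^2 + 1,
  F = r_u · r_v = u*v,
  G = r_v · r_v = u^2 + 1.
Evaluating at (u, v) = (3/2, -7/2): E = 53/4, F = -21/4, G = 13/4.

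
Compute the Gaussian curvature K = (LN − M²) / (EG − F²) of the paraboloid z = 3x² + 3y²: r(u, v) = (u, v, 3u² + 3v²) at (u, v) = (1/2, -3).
K = 9/27889

Coefficients of the first fundamental form: E = 36*u^2 + 1, F = 36*u*v, G = 36*v^2 + 1.
Coefficients of the second fundamental form: L = 6/sqrt(36*u^2 + 36*v^2 + 1), M = 0, N = 6/sqrt(36*u^2 + 36*v^2 + 1).
Assemble K = (LN − M²)/(EG − F²) = 36/(1296*u^4 + 2592*u^2*v^2 + 72*u^2 + 1296*v^4 + 72*v^2 + 1). At (u, v) = (1/2, -3): K = 9/27889.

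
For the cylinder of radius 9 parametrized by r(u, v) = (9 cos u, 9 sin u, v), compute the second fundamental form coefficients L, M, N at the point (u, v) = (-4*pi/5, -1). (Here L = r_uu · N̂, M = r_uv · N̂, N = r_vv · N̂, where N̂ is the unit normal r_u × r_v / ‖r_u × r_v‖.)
L = -9;  M = 0;  N = 0

Compute the unit normal N̂(u, v) = (cos(u), sin(u), 0), and the second partials r_uu, r_uv, r_vv. Take dot products:
  L(u, v) = r_uu · N̂ = -9,
  M(u, v) = r_uv · N̂ = 0,
  N(u, v) = r_vv · N̂ = 0.
Evaluating at (u, v) = (-4*pi/5, -1):
  L = -9, M = 0, N = 0.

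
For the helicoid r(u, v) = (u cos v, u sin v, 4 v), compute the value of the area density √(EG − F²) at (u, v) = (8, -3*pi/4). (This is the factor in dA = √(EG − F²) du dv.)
√(EG − F²)|_{(8, -3*pi/4)} = 4*sqrt(5)

E = 1, F = 0, G = u^2 + 16, so EG − F² = u^2 + 16. Taking the positive square root: √(EG − F²) = sqrt(u^2 + 16). At (u, v) = (8, -3*pi/4): 4*sqrt(5).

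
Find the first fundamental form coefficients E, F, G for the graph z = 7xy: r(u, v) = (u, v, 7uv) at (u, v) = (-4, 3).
E = 442;  F = -588;  G = 785

Partials: r_u = (1, 0, 7*v), r_v = (0, 1, 7*u). As functions of (u, v):
  E = r_u · r_u = 49*v^2 + 1,
  F = r_u · r_v = 49*u*v,
  G = r_v · r_v = 49*u^2 + 1.
Evaluating at (u, v) = (-4, 3): E = 442, F = -588, G = 785.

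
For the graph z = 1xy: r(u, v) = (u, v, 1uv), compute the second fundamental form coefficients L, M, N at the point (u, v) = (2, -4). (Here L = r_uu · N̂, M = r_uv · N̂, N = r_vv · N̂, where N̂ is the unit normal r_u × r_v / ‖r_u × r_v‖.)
L = 0;  M = sqrt(21)/21;  N = 0

Compute the unit normal N̂(u, v) = (-v/sqrt(u^2 + v^2 + 1), -u/sqrt(u^2 + v^2 + 1), 1/sqrt(u^2 + v^2 + 1)), and the second partials r_uu, r_uv, r_vv. Take dot products:
  L(u, v) = r_uu · N̂ = 0,
  M(u, v) = r_uv · N̂ = 1/sqrt(u^2 + v^2 + 1),
  N(u, v) = r_vv · N̂ = 0.
Evaluating at (u, v) = (2, -4):
  L = 0, M = sqrt(21)/21, N = 0.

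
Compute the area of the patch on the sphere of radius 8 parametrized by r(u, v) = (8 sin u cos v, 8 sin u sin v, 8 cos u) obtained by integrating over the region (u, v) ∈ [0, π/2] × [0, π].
Area = 64*pi

Area = ∫∫ √(EG − F²) du dv with √(EG − F²) = 64*Abs(sin(u)). Integrating over [0, π/2] × [0, π] gives 64*pi.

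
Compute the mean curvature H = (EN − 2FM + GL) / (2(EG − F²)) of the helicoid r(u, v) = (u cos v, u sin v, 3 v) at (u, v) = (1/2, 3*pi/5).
H = 0

With E = 1, F = 0, G = u^2 + 9, L = 0, M = -3/sqrt(u^2 + 9), N = 0, assemble
  H = (EN − 2FM + GL) / (2(EG − F²)) = 0.
At (u, v) = (1/2, 3*pi/5): H = 0.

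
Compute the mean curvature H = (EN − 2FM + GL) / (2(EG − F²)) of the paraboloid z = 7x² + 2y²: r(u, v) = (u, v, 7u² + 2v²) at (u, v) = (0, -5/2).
H = 709*sqrt(101)/10201

With E = 196*u^2 + 1, F = 56*u*v, G = 16*v^2 + 1, L = 14/sqrt(196*u^2 + 16*v^2 + 1), M = 0, N = 4/sqrt(196*u^2 + 16*v^2 + 1), assemble
  H = (EN − 2FM + GL) / (2(EG − F²)) = (392*u^2 + 112*v^2 + 9)/(196*u^2 + 16*v^2 + 1)^(3/2).
At (u, v) = (0, -5/2): H = 709*sqrt(101)/10201.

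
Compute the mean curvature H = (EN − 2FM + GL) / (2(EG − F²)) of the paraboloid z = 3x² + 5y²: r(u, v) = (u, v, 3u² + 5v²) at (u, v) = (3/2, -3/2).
H = 1088*sqrt(307)/94249

With E = 36*u^2 + 1, F = 60*u*v, G = 100*v^2 + 1, L = 6/sqrt(36*u^2 + 100*v^2 + 1), M = 0, N = 10/sqrt(36*u^2 + 100*v^2 + 1), assemble
  H = (EN − 2FM + GL) / (2(EG − F²)) = 4*(45*u^2 + 75*v^2 + 2)/(36*u^2 + 100*v^2 + 1)^(3/2).
At (u, v) = (3/2, -3/2): H = 1088*sqrt(307)/94249.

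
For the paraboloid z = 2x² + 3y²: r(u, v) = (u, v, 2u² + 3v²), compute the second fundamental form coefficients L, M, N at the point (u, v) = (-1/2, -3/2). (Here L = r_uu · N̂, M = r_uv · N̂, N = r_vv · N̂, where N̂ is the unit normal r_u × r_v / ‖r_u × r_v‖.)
L = 2*sqrt(86)/43;  M = 0;  N = 3*sqrt(86)/43

Compute the unit normal N̂(u, v) = (-4*u/sqrt(16*u^2 + 36*v^2 + 1), -6*v/sqrt(16*u^2 + 36*v^2 + 1), 1/sqrt(16*u^2 + 36*v^2 + 1)), and the second partials r_uu, r_uv, r_vv. Take dot products:
  L(u, v) = r_uu · N̂ = 4/sqrt(16*u^2 + 36*v^2 + 1),
  M(u, v) = r_uv · N̂ = 0,
  N(u, v) = r_vv · N̂ = 6/sqrt(16*u^2 + 36*v^2 + 1).
Evaluating at (u, v) = (-1/2, -3/2):
  L = 2*sqrt(86)/43, M = 0, N = 3*sqrt(86)/43.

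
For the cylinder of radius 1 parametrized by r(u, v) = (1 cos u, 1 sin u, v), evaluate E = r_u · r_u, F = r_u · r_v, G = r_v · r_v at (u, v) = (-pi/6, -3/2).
E = 1;  F = 0;  G = 1

Partials: r_u = (-sin(u), cos(u), 0), r_v = (0, 0, 1). As functions of (u, v):
  E = r_u · r_u = 1,
  F = r_u · r_v = 0,
  G = r_v · r_v = 1.
Evaluating at (u, v) = (-pi/6, -3/2): E = 1, F = 0, G = 1.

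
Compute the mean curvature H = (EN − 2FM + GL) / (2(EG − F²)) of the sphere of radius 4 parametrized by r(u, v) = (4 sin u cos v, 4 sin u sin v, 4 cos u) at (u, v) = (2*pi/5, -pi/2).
H = -1/4

With E = 16, F = 0, G = 16*sin(u)^2, L = -4*sin(u)/Abs(sin(u)), M = 0, N = -4*sin(u)^3/Abs(sin(u)), assemble
  H = (EN − 2FM + GL) / (2(EG − F²)) = -sin(u)/(4*Abs(sin(u))).
At (u, v) = (2*pi/5, -pi/2): H = -1/4.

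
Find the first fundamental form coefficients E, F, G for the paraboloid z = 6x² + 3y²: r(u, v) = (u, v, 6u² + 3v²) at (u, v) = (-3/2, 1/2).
E = 325;  F = -54;  G = 10

Partials: r_u = (1, 0, 12*u), r_v = (0, 1, 6*v). As functions of (u, v):
  E = r_u · r_u = 144*u^2 + 1,
  F = r_u · r_v = 72*u*v,
  G = r_v · r_v = 36*v^2 + 1.
Evaluating at (u, v) = (-3/2, 1/2): E = 325, F = -54, G = 10.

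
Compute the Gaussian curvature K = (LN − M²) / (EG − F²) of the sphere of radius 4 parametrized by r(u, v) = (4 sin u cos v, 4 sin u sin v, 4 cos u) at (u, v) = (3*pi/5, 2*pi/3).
K = 1/16

Coefficients of the first fundamental form: E = 16, F = 0, G = 16*sin(u)^2.
Coefficients of the second fundamental form: L = -4*sin(u)/Abs(sin(u)), M = 0, N = -4*sin(u)^3/Abs(sin(u)).
Assemble K = (LN − M²)/(EG − F²) = 1/16. At (u, v) = (3*pi/5, 2*pi/3): K = 1/16.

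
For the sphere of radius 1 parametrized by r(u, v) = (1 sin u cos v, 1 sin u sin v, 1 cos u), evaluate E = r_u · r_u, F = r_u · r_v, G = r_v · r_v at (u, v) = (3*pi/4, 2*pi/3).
E = 1;  F = 0;  G = 1/2

Partials: r_u = (cos(u)*cos(v), sin(v)*cos(u), -sin(u)), r_v = (-sin(u)*sin(v), sin(u)*cos(v), 0). As functions of (u, v):
  E = r_u · r_u = 1,
  F = r_u · r_v = 0,
  G = r_v · r_v = sin(u)^2.
Evaluating at (u, v) = (3*pi/4, 2*pi/3): E = 1, F = 0, G = 1/2.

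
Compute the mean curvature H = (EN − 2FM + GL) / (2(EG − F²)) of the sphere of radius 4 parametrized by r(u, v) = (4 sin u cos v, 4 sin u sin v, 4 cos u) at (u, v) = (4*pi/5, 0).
H = -1/4

With E = 16, F = 0, G = 16*sin(u)^2, L = -4*sin(u)/Abs(sin(u)), M = 0, N = -4*sin(u)^3/Abs(sin(u)), assemble
  H = (EN − 2FM + GL) / (2(EG − F²)) = -sin(u)/(4*Abs(sin(u))).
At (u, v) = (4*pi/5, 0): H = -1/4.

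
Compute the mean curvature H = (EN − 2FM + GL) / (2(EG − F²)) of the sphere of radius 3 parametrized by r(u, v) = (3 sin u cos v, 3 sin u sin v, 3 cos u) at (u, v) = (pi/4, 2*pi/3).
H = -1/3

With E = 9, F = 0, G = 9*sin(u)^2, L = -3*sin(u)/Abs(sin(u)), M = 0, N = -3*sin(u)^3/Abs(sin(u)), assemble
  H = (EN − 2FM + GL) / (2(EG − F²)) = -sin(u)/(3*Abs(sin(u))).
At (u, v) = (pi/4, 2*pi/3): H = -1/3.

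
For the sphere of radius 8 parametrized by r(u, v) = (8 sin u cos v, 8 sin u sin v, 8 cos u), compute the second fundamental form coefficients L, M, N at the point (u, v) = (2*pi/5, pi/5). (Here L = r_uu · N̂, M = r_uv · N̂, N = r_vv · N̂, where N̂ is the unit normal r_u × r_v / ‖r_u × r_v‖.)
L = -8;  M = 0;  N = -5 - sqrt(5)

Compute the unit normal N̂(u, v) = (sin(u)^2*cos(v)/Abs(sin(u)), sin(u)^2*sin(v)/Abs(sin(u)), sin(2*u)/(2*Abs(sin(u)))), and the second partials r_uu, r_uv, r_vv. Take dot products:
  L(u, v) = r_uu · N̂ = -8*sin(u)/Abs(sin(u)),
  M(u, v) = r_uv · N̂ = 0,
  N(u, v) = r_vv · N̂ = -8*sin(u)^3/Abs(sin(u)).
Evaluating at (u, v) = (2*pi/5, pi/5):
  L = -8, M = 0, N = -5 - sqrt(5).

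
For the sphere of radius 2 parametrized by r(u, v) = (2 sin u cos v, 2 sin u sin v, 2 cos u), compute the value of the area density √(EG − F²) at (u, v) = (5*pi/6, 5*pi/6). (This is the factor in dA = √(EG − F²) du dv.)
√(EG − F²)|_{(5*pi/6, 5*pi/6)} = 2

E = 4, F = 0, G = 4*sin(u)^2, so EG − F² = 16*sin(u)^2. Taking the positive square root: √(EG − F²) = 4*Abs(sin(u)). At (u, v) = (5*pi/6, 5*pi/6): 2.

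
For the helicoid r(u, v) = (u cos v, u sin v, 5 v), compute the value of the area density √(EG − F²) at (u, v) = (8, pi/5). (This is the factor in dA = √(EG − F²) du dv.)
√(EG − F²)|_{(8, pi/5)} = sqrt(89)

E = 1, F = 0, G = u^2 + 25, so EG − F² = u^2 + 25. Taking the positive square root: √(EG − F²) = sqrt(u^2 + 25). At (u, v) = (8, pi/5): sqrt(89).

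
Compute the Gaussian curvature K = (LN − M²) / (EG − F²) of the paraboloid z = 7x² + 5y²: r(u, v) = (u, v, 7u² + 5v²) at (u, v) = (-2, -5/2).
K = 7/99405

Coefficients of the first fundamental form: E = 196*u^2 + 1, F = 140*u*v, G = 100*v^2 + 1.
Coefficients of the second fundamental form: L = 14/sqrt(196*u^2 + 100*v^2 + 1), M = 0, N = 10/sqrt(196*u^2 + 100*v^2 + 1).
Assemble K = (LN − M²)/(EG − F²) = 140/(38416*u^4 + 39200*u^2*v^2 + 392*u^2 + 10000*v^4 + 200*v^2 + 1). At (u, v) = (-2, -5/2): K = 7/99405.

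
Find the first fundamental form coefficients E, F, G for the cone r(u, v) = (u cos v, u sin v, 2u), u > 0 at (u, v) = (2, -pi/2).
E = 5;  F = 0;  G = 4

Partials: r_u = (cos(v), sin(v), 2), r_v = (-u*sin(v), u*cos(v), 0). As functions of (u, v):
  E = r_u · r_u = 5,
  F = r_u · r_v = 0,
  G = r_v · r_v = u^2.
Evaluating at (u, v) = (2, -pi/2): E = 5, F = 0, G = 4.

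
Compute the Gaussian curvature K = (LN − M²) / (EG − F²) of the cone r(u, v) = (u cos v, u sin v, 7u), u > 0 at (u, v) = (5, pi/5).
K = 0

Coefficients of the first fundamental form: E = 50, F = 0, G = u^2.
Coefficients of the second fundamental form: L = 0, M = 0, N = 7*sqrt(2)*u^2/(10*Abs(u)).
Assemble K = (LN − M²)/(EG − F²) = 0. At (u, v) = (5, pi/5): K = 0.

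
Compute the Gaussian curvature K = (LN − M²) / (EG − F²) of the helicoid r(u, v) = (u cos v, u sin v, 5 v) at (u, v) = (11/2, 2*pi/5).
K = -400/48841

Coefficients of the first fundamental form: E = 1, F = 0, G = u^2 + 25.
Coefficients of the second fundamental form: L = 0, M = -5/sqrt(u^2 + 25), N = 0.
Assemble K = (LN − M²)/(EG − F²) = -25/(u^2 + 25)^2. At (u, v) = (11/2, 2*pi/5): K = -400/48841.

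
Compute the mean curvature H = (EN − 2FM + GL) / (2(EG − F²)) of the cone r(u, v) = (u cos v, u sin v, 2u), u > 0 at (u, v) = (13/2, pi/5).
H = 2*sqrt(5)/65

With E = 5, F = 0, G = u^2, L = 0, M = 0, N = 2*sqrt(5)*u^2/(5*Abs(u)), assemble
  H = (EN − 2FM + GL) / (2(EG − F²)) = sqrt(5)/(5*Abs(u)).
At (u, v) = (13/2, pi/5): H = 2*sqrt(5)/65.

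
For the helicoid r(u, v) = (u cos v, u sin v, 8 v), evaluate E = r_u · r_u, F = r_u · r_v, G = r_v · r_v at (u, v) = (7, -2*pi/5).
E = 1;  F = 0;  G = 113

Partials: r_u = (cos(v), sin(v), 0), r_v = (-u*sin(v), u*cos(v), 8). As functions of (u, v):
  E = r_u · r_u = 1,
  F = r_u · r_v = 0,
  G = r_v · r_v = u^2 + 64.
Evaluating at (u, v) = (7, -2*pi/5): E = 1, F = 0, G = 113.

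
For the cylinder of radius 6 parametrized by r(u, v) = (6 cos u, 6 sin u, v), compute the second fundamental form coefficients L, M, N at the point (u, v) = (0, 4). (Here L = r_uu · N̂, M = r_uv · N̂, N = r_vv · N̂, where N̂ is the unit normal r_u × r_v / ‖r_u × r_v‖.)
L = -6;  M = 0;  N = 0

Compute the unit normal N̂(u, v) = (cos(u), sin(u), 0), and the second partials r_uu, r_uv, r_vv. Take dot products:
  L(u, v) = r_uu · N̂ = -6,
  M(u, v) = r_uv · N̂ = 0,
  N(u, v) = r_vv · N̂ = 0.
Evaluating at (u, v) = (0, 4):
  L = -6, M = 0, N = 0.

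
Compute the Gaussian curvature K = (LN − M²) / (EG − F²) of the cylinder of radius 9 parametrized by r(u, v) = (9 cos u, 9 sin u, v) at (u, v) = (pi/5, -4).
K = 0

Coefficients of the first fundamental form: E = 81, F = 0, G = 1.
Coefficients of the second fundamental form: L = -9, M = 0, N = 0.
Assemble K = (LN − M²)/(EG − F²) = 0. At (u, v) = (pi/5, -4): K = 0.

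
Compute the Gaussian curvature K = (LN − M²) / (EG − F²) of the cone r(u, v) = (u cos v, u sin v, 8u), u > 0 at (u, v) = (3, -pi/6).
K = 0

Coefficients of the first fundamental form: E = 65, F = 0, G = u^2.
Coefficients of the second fundamental form: L = 0, M = 0, N = 8*sqrt(65)*u^2/(65*Abs(u)).
Assemble K = (LN − M²)/(EG − F²) = 0. At (u, v) = (3, -pi/6): K = 0.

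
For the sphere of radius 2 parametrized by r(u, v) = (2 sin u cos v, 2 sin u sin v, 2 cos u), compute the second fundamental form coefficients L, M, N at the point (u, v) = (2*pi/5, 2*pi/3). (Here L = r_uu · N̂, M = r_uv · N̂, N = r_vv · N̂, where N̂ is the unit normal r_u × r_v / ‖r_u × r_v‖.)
L = -2;  M = 0;  N = -5/4 - sqrt(5)/4

Compute the unit normal N̂(u, v) = (sin(u)^2*cos(v)/Abs(sin(u)), sin(u)^2*sin(v)/Abs(sin(u)), sin(2*u)/(2*Abs(sin(u)))), and the second partials r_uu, r_uv, r_vv. Take dot products:
  L(u, v) = r_uu · N̂ = -2*sin(u)/Abs(sin(u)),
  M(u, v) = r_uv · N̂ = 0,
  N(u, v) = r_vv · N̂ = -2*sin(u)^3/Abs(sin(u)).
Evaluating at (u, v) = (2*pi/5, 2*pi/3):
  L = -2, M = 0, N = -5/4 - sqrt(5)/4.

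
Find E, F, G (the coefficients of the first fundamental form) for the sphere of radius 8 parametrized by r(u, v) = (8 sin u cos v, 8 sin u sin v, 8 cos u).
E = 64;  F = 0;  G = 64*sin(u)^2

Compute partials: r_u = (8*cos(u)*cos(v), 8*sin(v)*cos(u), -8*sin(u)), r_v = (-8*sin(u)*sin(v), 8*sin(u)*cos(v), 0). Then
  E = r_u · r_u = 64,
  F = r_u · r_v = 0,
  G = r_v · r_v = 64*sin(u)^2.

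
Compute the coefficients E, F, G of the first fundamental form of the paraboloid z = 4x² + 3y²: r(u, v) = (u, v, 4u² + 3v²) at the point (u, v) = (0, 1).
E = 1;  F = 0;  G = 37

Partials: r_u = (1, 0, 8*u), r_v = (0, 1, 6*v). As functions of (u, v):
  E = r_u · r_u = 64*u^2 + 1,
  F = r_u · r_v = 48*u*v,
  G = r_v · r_v = 36*v^2 + 1.
Evaluating at (u, v) = (0, 1): E = 1, F = 0, G = 37.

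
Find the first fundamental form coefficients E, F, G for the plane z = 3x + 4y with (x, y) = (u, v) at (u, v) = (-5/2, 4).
E = 10;  F = 12;  G = 17

Partials: r_u = (1, 0, 3), r_v = (0, 1, 4). As functions of (u, v):
  E = r_u · r_u = 10,
  F = r_u · r_v = 12,
  G = r_v · r_v = 17.
Evaluating at (u, v) = (-5/2, 4): E = 10, F = 12, G = 17.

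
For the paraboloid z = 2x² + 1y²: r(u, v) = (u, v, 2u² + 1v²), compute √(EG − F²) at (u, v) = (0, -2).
√(EG − F²)|_{(0, -2)} = sqrt(17)

E = 16*u^2 + 1, F = 8*u*v, G = 4*v^2 + 1; EG − F² = 16*u^2 + 4*v^2 + 1; √(EG − F²) = sqrt(16*u^2 + 4*v^2 + 1). At the given point: sqrt(17).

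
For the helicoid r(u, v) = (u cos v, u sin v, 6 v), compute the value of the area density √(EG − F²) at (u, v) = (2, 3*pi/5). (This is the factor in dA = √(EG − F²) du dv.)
√(EG − F²)|_{(2, 3*pi/5)} = 2*sqrt(10)

E = 1, F = 0, G = u^2 + 36, so EG − F² = u^2 + 36. Taking the positive square root: √(EG − F²) = sqrt(u^2 + 36). At (u, v) = (2, 3*pi/5): 2*sqrt(10).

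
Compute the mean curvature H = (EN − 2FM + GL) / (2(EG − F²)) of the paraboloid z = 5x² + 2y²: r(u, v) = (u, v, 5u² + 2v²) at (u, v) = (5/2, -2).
H = 1577*sqrt(690)/476100

With E = 100*u^2 + 1, F = 40*u*v, G = 16*v^2 + 1, L = 10/sqrt(100*u^2 + 16*v^2 + 1), M = 0, N = 4/sqrt(100*u^2 + 16*v^2 + 1), assemble
  H = (EN − 2FM + GL) / (2(EG − F²)) = (200*u^2 + 80*v^2 + 7)/(100*u^2 + 16*v^2 + 1)^(3/2).
At (u, v) = (5/2, -2): H = 1577*sqrt(690)/476100.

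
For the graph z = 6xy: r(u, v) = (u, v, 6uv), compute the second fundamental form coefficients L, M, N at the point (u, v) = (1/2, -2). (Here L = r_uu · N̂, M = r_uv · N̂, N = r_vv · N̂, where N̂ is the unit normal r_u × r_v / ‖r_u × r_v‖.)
L = 0;  M = 3*sqrt(154)/77;  N = 0

Compute the unit normal N̂(u, v) = (-6*v/sqrt(36*u^2 + 36*v^2 + 1), -6*u/sqrt(36*u^2 + 36*v^2 + 1), 1/sqrt(36*u^2 + 36*v^2 + 1)), and the second partials r_uu, r_uv, r_vv. Take dot products:
  L(u, v) = r_uu · N̂ = 0,
  M(u, v) = r_uv · N̂ = 6/sqrt(36*u^2 + 36*v^2 + 1),
  N(u, v) = r_vv · N̂ = 0.
Evaluating at (u, v) = (1/2, -2):
  L = 0, M = 3*sqrt(154)/77, N = 0.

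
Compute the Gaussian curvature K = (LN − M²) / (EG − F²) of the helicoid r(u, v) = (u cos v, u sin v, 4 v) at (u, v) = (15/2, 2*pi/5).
K = -256/83521

Coefficients of the first fundamental form: E = 1, F = 0, G = u^2 + 16.
Coefficients of the second fundamental form: L = 0, M = -4/sqrt(u^2 + 16), N = 0.
Assemble K = (LN − M²)/(EG − F²) = -16/(u^2 + 16)^2. At (u, v) = (15/2, 2*pi/5): K = -256/83521.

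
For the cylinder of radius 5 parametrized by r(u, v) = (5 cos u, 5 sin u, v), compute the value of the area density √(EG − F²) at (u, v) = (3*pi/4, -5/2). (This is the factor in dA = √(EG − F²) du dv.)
√(EG − F²)|_{(3*pi/4, -5/2)} = 5

E = 25, F = 0, G = 1, so EG − F² = 25. Taking the positive square root: √(EG − F²) = 5. At (u, v) = (3*pi/4, -5/2): 5.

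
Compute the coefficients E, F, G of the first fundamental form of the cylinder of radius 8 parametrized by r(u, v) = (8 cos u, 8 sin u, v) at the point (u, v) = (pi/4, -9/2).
E = 64;  F = 0;  G = 1

Partials: r_u = (-8*sin(u), 8*cos(u), 0), r_v = (0, 0, 1). As functions of (u, v):
  E = r_u · r_u = 64,
  F = r_u · r_v = 0,
  G = r_v · r_v = 1.
Evaluating at (u, v) = (pi/4, -9/2): E = 64, F = 0, G = 1.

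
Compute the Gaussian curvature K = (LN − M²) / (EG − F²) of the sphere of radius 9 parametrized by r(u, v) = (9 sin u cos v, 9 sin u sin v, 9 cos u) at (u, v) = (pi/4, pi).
K = 1/81

Coefficients of the first fundamental form: E = 81, F = 0, G = 81*sin(u)^2.
Coefficients of the second fundamental form: L = -9*sin(u)/Abs(sin(u)), M = 0, N = -9*sin(u)^3/Abs(sin(u)).
Assemble K = (LN − M²)/(EG − F²) = 1/81. At (u, v) = (pi/4, pi): K = 1/81.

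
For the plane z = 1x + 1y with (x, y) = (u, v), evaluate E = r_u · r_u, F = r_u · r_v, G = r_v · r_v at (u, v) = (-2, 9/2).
E = 2;  F = 1;  G = 2

Partials: r_u = (1, 0, 1), r_v = (0, 1, 1). As functions of (u, v):
  E = r_u · r_u = 2,
  F = r_u · r_v = 1,
  G = r_v · r_v = 2.
Evaluating at (u, v) = (-2, 9/2): E = 2, F = 1, G = 2.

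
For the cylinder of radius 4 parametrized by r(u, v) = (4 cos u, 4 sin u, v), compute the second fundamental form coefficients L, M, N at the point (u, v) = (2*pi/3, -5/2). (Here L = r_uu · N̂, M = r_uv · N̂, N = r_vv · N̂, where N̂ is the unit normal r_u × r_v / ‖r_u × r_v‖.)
L = -4;  M = 0;  N = 0

Compute the unit normal N̂(u, v) = (cos(u), sin(u), 0), and the second partials r_uu, r_uv, r_vv. Take dot products:
  L(u, v) = r_uu · N̂ = -4,
  M(u, v) = r_uv · N̂ = 0,
  N(u, v) = r_vv · N̂ = 0.
Evaluating at (u, v) = (2*pi/3, -5/2):
  L = -4, M = 0, N = 0.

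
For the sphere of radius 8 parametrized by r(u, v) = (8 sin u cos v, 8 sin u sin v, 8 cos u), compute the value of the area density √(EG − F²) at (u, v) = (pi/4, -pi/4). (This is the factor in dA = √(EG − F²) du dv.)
√(EG − F²)|_{(pi/4, -pi/4)} = 32*sqrt(2)

E = 64, F = 0, G = 64*sin(u)^2, so EG − F² = 4096*sin(u)^2. Taking the positive square root: √(EG − F²) = 64*Abs(sin(u)). At (u, v) = (pi/4, -pi/4): 32*sqrt(2).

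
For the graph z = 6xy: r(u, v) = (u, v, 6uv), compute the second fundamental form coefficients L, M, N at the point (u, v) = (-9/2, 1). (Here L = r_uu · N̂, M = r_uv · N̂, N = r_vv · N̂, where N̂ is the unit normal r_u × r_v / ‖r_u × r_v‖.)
L = 0;  M = 3*sqrt(766)/383;  N = 0

Compute the unit normal N̂(u, v) = (-6*v/sqrt(36*u^2 + 36*v^2 + 1), -6*u/sqrt(36*u^2 + 36*v^2 + 1), 1/sqrt(36*u^2 + 36*v^2 + 1)), and the second partials r_uu, r_uv, r_vv. Take dot products:
  L(u, v) = r_uu · N̂ = 0,
  M(u, v) = r_uv · N̂ = 6/sqrt(36*u^2 + 36*v^2 + 1),
  N(u, v) = r_vv · N̂ = 0.
Evaluating at (u, v) = (-9/2, 1):
  L = 0, M = 3*sqrt(766)/383, N = 0.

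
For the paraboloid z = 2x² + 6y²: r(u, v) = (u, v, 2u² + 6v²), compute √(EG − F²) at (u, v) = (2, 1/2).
√(EG − F²)|_{(2, 1/2)} = sqrt(101)

E = 16*u^2 + 1, F = 48*u*v, G = 144*v^2 + 1; EG − F² = 16*u^2 + 144*v^2 + 1; √(EG − F²) = sqrt(16*u^2 + 144*v^2 + 1). At the given point: sqrt(101).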